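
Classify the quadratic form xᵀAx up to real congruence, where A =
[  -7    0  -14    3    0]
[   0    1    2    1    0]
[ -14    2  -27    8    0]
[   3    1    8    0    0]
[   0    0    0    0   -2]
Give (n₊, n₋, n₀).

step 0: pivot -7 → sign −
step 1: pivot 1 → sign +
step 2: pivot -3 → sign −
step 3: pivot 2/7 → sign +
step 4: pivot -2 → sign −
signature = (2, 3, 0)

Answer: (2, 3, 0)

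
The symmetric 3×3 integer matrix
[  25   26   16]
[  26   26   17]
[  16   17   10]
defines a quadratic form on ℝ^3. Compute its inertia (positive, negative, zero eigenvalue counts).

Answer: (1, 2, 0)

Derivation:
step 0: pivot 25 → sign +
step 1: pivot -26/25 → sign −
step 2: pivot -3/26 → sign −
signature = (1, 2, 0)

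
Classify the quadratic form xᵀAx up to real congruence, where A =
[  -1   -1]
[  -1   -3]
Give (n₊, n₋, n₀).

Answer: (0, 2, 0)

Derivation:
step 0: pivot -1 → sign −
step 1: pivot -2 → sign −
signature = (0, 2, 0)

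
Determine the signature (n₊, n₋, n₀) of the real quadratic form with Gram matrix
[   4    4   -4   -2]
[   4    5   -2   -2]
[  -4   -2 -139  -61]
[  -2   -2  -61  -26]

step 0: pivot 4 → sign +
step 1: pivot 1 → sign +
step 2: pivot -147 → sign −
step 3: row/col 3 already zero → sign 0
signature = (2, 1, 1)

Answer: (2, 1, 1)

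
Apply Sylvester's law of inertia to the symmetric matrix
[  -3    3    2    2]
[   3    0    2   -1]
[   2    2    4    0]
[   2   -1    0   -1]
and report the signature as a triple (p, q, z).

Answer: (1, 1, 2)

Derivation:
step 0: pivot -3 → sign −
step 1: pivot 3 → sign +
step 2: row/col 2 already zero → sign 0
step 3: row/col 3 already zero → sign 0
signature = (1, 1, 2)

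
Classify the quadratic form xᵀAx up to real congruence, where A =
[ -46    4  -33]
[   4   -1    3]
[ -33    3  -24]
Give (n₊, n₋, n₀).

step 0: pivot -46 → sign −
step 1: pivot -15/23 → sign −
step 2: pivot -3/10 → sign −
signature = (0, 3, 0)

Answer: (0, 3, 0)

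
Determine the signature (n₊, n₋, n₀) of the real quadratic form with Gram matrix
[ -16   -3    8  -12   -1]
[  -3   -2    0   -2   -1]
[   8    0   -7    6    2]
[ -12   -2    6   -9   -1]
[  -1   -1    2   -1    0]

step 0: pivot -16 → sign −
step 1: pivot -23/16 → sign −
step 2: pivot -33/23 → sign −
step 3: pivot 1/11 → sign +
step 4: pivot -3 → sign −
signature = (1, 4, 0)

Answer: (1, 4, 0)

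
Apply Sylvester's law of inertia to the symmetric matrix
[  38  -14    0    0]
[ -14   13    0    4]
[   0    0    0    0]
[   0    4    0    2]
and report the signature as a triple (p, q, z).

step 0: pivot 38 → sign +
step 1: pivot 149/19 → sign +
step 2: pivot -6/149 → sign −
step 3: row/col 3 already zero → sign 0
signature = (2, 1, 1)

Answer: (2, 1, 1)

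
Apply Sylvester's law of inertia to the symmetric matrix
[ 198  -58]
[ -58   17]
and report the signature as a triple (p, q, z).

step 0: pivot 198 → sign +
step 1: pivot 1/99 → sign +
signature = (2, 0, 0)

Answer: (2, 0, 0)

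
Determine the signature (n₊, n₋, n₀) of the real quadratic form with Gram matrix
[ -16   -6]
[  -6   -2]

step 0: pivot -16 → sign −
step 1: pivot 1/4 → sign +
signature = (1, 1, 0)

Answer: (1, 1, 0)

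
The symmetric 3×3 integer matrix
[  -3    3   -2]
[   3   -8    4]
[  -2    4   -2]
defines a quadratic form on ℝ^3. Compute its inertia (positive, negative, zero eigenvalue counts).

step 0: pivot -3 → sign −
step 1: pivot -5 → sign −
step 2: pivot 2/15 → sign +
signature = (1, 2, 0)

Answer: (1, 2, 0)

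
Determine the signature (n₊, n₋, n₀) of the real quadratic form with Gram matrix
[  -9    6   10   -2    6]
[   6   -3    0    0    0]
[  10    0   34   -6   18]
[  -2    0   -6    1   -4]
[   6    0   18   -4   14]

Answer: (2, 2, 1)

Derivation:
step 0: pivot -9 → sign −
step 1: pivot 1 → sign +
step 2: pivot 2/3 → sign +
step 3: pivot -1 → sign −
step 4: row/col 4 already zero → sign 0
signature = (2, 2, 1)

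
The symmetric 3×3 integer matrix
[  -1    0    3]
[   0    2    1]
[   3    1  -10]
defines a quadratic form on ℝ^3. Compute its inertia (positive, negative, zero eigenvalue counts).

step 0: pivot -1 → sign −
step 1: pivot 2 → sign +
step 2: pivot -3/2 → sign −
signature = (1, 2, 0)

Answer: (1, 2, 0)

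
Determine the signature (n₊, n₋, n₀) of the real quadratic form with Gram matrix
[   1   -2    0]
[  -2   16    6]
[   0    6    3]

step 0: pivot 1 → sign +
step 1: pivot 12 → sign +
step 2: row/col 2 already zero → sign 0
signature = (2, 0, 1)

Answer: (2, 0, 1)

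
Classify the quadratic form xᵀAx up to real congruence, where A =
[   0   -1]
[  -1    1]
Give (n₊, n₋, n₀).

Answer: (1, 1, 0)

Derivation:
step 0: pivot 1 → sign +
step 1: pivot -1 → sign −
signature = (1, 1, 0)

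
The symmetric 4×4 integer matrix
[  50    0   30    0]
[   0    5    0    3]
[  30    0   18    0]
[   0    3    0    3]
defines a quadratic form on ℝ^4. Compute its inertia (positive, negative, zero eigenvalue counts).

step 0: pivot 50 → sign +
step 1: pivot 5 → sign +
step 2: pivot 6/5 → sign +
step 3: row/col 3 already zero → sign 0
signature = (3, 0, 1)

Answer: (3, 0, 1)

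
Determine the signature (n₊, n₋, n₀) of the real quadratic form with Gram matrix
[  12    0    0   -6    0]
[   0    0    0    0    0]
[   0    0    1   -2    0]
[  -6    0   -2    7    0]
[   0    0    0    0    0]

Answer: (2, 0, 3)

Derivation:
step 0: pivot 12 → sign +
step 1: pivot 1 → sign +
step 2: row/col 2 already zero → sign 0
step 3: row/col 3 already zero → sign 0
step 4: row/col 4 already zero → sign 0
signature = (2, 0, 3)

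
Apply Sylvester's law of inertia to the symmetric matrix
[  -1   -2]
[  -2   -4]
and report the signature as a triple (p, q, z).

step 0: pivot -1 → sign −
step 1: row/col 1 already zero → sign 0
signature = (0, 1, 1)

Answer: (0, 1, 1)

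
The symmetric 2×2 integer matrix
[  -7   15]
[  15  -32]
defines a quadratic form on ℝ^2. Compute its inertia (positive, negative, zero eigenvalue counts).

Answer: (1, 1, 0)

Derivation:
step 0: pivot -7 → sign −
step 1: pivot 1/7 → sign +
signature = (1, 1, 0)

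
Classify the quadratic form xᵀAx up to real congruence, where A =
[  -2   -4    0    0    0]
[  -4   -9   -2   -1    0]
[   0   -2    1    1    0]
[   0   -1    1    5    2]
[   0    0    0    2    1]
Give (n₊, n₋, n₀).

step 0: pivot -2 → sign −
step 1: pivot -1 → sign −
step 2: pivot 5 → sign +
step 3: pivot 21/5 → sign +
step 4: pivot 1/21 → sign +
signature = (3, 2, 0)

Answer: (3, 2, 0)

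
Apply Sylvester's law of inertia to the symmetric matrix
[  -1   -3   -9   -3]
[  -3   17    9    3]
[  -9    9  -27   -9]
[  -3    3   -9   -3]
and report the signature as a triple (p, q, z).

step 0: pivot -1 → sign −
step 1: pivot 26 → sign +
step 2: pivot 54/13 → sign +
step 3: row/col 3 already zero → sign 0
signature = (2, 1, 1)

Answer: (2, 1, 1)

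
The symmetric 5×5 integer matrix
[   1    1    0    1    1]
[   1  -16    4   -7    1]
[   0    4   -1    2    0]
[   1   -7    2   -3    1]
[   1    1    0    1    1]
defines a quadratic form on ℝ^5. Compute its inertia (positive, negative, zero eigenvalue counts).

Answer: (1, 2, 2)

Derivation:
step 0: pivot 1 → sign +
step 1: pivot -17 → sign −
step 2: pivot -1/17 → sign −
step 3: row/col 3 already zero → sign 0
step 4: row/col 4 already zero → sign 0
signature = (1, 2, 2)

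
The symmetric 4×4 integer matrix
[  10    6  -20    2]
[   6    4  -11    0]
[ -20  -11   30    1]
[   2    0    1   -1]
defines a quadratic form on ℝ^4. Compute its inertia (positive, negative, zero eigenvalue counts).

step 0: pivot 10 → sign +
step 1: pivot 2/5 → sign +
step 2: pivot -25/2 → sign −
step 3: pivot 3/25 → sign +
signature = (3, 1, 0)

Answer: (3, 1, 0)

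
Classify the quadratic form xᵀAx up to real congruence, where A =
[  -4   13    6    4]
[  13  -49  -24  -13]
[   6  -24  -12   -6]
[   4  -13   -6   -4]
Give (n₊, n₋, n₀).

step 0: pivot -4 → sign −
step 1: pivot -27/4 → sign −
step 2: row/col 2 already zero → sign 0
step 3: row/col 3 already zero → sign 0
signature = (0, 2, 2)

Answer: (0, 2, 2)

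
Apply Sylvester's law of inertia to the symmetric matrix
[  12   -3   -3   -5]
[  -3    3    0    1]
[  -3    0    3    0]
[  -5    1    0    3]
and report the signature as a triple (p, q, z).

step 0: pivot 12 → sign +
step 1: pivot 9/4 → sign +
step 2: pivot 2 → sign +
step 3: row/col 3 already zero → sign 0
signature = (3, 0, 1)

Answer: (3, 0, 1)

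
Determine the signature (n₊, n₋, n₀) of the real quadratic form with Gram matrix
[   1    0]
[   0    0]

step 0: pivot 1 → sign +
step 1: row/col 1 already zero → sign 0
signature = (1, 0, 1)

Answer: (1, 0, 1)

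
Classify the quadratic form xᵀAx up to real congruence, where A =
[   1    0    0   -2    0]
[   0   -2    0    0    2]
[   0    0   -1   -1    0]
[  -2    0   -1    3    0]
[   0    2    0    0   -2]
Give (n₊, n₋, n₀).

Answer: (1, 2, 2)

Derivation:
step 0: pivot 1 → sign +
step 1: pivot -2 → sign −
step 2: pivot -1 → sign −
step 3: row/col 3 already zero → sign 0
step 4: row/col 4 already zero → sign 0
signature = (1, 2, 2)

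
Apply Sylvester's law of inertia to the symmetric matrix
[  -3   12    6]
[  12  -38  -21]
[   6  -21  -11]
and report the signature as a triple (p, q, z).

step 0: pivot -3 → sign −
step 1: pivot 10 → sign +
step 2: pivot 1/10 → sign +
signature = (2, 1, 0)

Answer: (2, 1, 0)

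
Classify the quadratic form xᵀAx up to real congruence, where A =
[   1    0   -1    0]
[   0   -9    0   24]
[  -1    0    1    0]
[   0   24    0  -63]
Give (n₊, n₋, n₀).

Answer: (2, 1, 1)

Derivation:
step 0: pivot 1 → sign +
step 1: pivot -9 → sign −
step 2: pivot 1 → sign +
step 3: row/col 3 already zero → sign 0
signature = (2, 1, 1)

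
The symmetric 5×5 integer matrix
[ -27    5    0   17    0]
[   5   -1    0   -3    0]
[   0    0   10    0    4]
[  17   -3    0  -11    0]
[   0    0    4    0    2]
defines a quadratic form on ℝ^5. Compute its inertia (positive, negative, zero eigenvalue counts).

Answer: (2, 2, 1)

Derivation:
step 0: pivot -27 → sign −
step 1: pivot -2/27 → sign −
step 2: pivot 10 → sign +
step 3: pivot 2/5 → sign +
step 4: row/col 4 already zero → sign 0
signature = (2, 2, 1)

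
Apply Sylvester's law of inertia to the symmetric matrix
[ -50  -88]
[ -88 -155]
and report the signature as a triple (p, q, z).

Answer: (0, 2, 0)

Derivation:
step 0: pivot -50 → sign −
step 1: pivot -3/25 → sign −
signature = (0, 2, 0)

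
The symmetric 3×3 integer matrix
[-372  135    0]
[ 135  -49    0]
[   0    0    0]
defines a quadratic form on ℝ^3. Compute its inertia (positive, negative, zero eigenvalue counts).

Answer: (0, 2, 1)

Derivation:
step 0: pivot -372 → sign −
step 1: pivot -1/124 → sign −
step 2: row/col 2 already zero → sign 0
signature = (0, 2, 1)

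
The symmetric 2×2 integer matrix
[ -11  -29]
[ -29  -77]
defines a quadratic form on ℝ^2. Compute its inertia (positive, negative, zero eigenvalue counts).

Answer: (0, 2, 0)

Derivation:
step 0: pivot -11 → sign −
step 1: pivot -6/11 → sign −
signature = (0, 2, 0)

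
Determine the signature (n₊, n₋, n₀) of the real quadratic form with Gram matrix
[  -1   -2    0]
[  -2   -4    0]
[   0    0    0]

Answer: (0, 1, 2)

Derivation:
step 0: pivot -1 → sign −
step 1: row/col 1 already zero → sign 0
step 2: row/col 2 already zero → sign 0
signature = (0, 1, 2)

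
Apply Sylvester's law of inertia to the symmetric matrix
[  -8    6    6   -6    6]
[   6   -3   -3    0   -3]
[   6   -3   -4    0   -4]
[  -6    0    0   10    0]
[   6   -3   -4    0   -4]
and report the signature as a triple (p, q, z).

step 0: pivot -8 → sign −
step 1: pivot 3/2 → sign +
step 2: pivot -1 → sign −
step 3: pivot 1 → sign +
step 4: row/col 4 already zero → sign 0
signature = (2, 2, 1)

Answer: (2, 2, 1)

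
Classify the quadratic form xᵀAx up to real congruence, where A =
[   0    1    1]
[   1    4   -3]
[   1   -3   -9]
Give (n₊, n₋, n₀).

Answer: (2, 1, 0)

Derivation:
step 0: pivot 4 → sign +
step 1: pivot -1/4 → sign −
step 2: pivot 1 → sign +
signature = (2, 1, 0)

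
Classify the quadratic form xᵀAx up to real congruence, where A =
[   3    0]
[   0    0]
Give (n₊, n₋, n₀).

Answer: (1, 0, 1)

Derivation:
step 0: pivot 3 → sign +
step 1: row/col 1 already zero → sign 0
signature = (1, 0, 1)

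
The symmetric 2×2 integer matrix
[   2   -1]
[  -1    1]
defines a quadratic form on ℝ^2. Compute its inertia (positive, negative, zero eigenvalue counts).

Answer: (2, 0, 0)

Derivation:
step 0: pivot 2 → sign +
step 1: pivot 1/2 → sign +
signature = (2, 0, 0)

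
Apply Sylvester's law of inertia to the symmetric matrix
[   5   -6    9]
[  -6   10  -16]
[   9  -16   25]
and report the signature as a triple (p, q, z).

Answer: (2, 1, 0)

Derivation:
step 0: pivot 5 → sign +
step 1: pivot 14/5 → sign +
step 2: pivot -6/7 → sign −
signature = (2, 1, 0)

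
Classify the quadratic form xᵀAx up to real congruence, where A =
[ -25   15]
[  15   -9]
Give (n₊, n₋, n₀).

Answer: (0, 1, 1)

Derivation:
step 0: pivot -25 → sign −
step 1: row/col 1 already zero → sign 0
signature = (0, 1, 1)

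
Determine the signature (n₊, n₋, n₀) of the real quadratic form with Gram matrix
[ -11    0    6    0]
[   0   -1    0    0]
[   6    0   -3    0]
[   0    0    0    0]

Answer: (1, 2, 1)

Derivation:
step 0: pivot -11 → sign −
step 1: pivot -1 → sign −
step 2: pivot 3/11 → sign +
step 3: row/col 3 already zero → sign 0
signature = (1, 2, 1)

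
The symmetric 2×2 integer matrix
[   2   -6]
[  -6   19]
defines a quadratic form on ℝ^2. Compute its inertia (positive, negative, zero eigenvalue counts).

step 0: pivot 2 → sign +
step 1: pivot 1 → sign +
signature = (2, 0, 0)

Answer: (2, 0, 0)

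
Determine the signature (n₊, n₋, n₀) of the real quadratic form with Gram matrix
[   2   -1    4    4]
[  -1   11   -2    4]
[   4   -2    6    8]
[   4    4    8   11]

Answer: (2, 2, 0)

Derivation:
step 0: pivot 2 → sign +
step 1: pivot 21/2 → sign +
step 2: pivot -2 → sign −
step 3: pivot -3/7 → sign −
signature = (2, 2, 0)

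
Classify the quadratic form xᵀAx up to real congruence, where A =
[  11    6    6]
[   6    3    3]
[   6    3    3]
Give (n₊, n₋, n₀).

step 0: pivot 11 → sign +
step 1: pivot -3/11 → sign −
step 2: row/col 2 already zero → sign 0
signature = (1, 1, 1)

Answer: (1, 1, 1)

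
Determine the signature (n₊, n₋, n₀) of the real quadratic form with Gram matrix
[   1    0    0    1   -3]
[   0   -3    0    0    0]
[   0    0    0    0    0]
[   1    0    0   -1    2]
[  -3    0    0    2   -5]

step 0: pivot 1 → sign +
step 1: pivot -3 → sign −
step 2: pivot -2 → sign −
step 3: pivot -3/2 → sign −
step 4: row/col 4 already zero → sign 0
signature = (1, 3, 1)

Answer: (1, 3, 1)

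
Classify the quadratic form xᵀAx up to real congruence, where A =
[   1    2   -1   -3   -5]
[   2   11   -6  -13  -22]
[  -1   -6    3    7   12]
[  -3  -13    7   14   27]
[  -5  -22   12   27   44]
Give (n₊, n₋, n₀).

step 0: pivot 1 → sign +
step 1: pivot 7 → sign +
step 2: pivot -2/7 → sign −
step 3: pivot -2 → sign −
step 4: pivot -3/2 → sign −
signature = (2, 3, 0)

Answer: (2, 3, 0)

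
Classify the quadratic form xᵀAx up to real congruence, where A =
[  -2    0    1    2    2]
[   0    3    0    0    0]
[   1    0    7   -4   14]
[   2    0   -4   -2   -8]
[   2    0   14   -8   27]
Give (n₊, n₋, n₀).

Answer: (2, 3, 0)

Derivation:
step 0: pivot -2 → sign −
step 1: pivot 3 → sign +
step 2: pivot 15/2 → sign +
step 3: pivot -6/5 → sign −
step 4: pivot -1 → sign −
signature = (2, 3, 0)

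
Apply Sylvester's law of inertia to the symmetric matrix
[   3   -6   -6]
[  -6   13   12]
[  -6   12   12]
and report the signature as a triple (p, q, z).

Answer: (2, 0, 1)

Derivation:
step 0: pivot 3 → sign +
step 1: pivot 1 → sign +
step 2: row/col 2 already zero → sign 0
signature = (2, 0, 1)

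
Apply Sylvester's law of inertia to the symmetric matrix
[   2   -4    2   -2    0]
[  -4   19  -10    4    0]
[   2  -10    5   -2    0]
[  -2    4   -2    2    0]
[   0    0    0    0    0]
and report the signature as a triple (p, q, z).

step 0: pivot 2 → sign +
step 1: pivot 11 → sign +
step 2: pivot -3/11 → sign −
step 3: row/col 3 already zero → sign 0
step 4: row/col 4 already zero → sign 0
signature = (2, 1, 2)

Answer: (2, 1, 2)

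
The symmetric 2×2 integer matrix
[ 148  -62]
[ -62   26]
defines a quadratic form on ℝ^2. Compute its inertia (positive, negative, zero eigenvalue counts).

step 0: pivot 148 → sign +
step 1: pivot 1/37 → sign +
signature = (2, 0, 0)

Answer: (2, 0, 0)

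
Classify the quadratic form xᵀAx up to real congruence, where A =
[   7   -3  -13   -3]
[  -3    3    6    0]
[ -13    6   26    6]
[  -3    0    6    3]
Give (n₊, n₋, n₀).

Answer: (4, 0, 0)

Derivation:
step 0: pivot 7 → sign +
step 1: pivot 12/7 → sign +
step 2: pivot 7/4 → sign +
step 3: pivot 3/7 → sign +
signature = (4, 0, 0)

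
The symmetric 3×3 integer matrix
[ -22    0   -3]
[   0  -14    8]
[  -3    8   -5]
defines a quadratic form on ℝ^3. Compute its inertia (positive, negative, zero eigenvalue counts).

Answer: (0, 3, 0)

Derivation:
step 0: pivot -22 → sign −
step 1: pivot -14 → sign −
step 2: pivot -3/154 → sign −
signature = (0, 3, 0)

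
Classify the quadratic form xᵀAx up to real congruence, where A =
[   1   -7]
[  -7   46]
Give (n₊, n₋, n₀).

step 0: pivot 1 → sign +
step 1: pivot -3 → sign −
signature = (1, 1, 0)

Answer: (1, 1, 0)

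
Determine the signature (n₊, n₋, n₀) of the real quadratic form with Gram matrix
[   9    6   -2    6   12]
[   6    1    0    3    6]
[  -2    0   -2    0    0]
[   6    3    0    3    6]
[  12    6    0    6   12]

step 0: pivot 9 → sign +
step 1: pivot -3 → sign −
step 2: pivot -50/27 → sign −
step 3: pivot -6/25 → sign −
step 4: row/col 4 already zero → sign 0
signature = (1, 3, 1)

Answer: (1, 3, 1)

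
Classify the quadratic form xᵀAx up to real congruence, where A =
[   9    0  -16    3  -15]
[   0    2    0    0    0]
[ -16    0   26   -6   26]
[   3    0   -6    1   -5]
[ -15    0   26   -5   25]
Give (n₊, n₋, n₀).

step 0: pivot 9 → sign +
step 1: pivot 2 → sign +
step 2: pivot -22/9 → sign −
step 3: pivot 2/11 → sign +
step 4: row/col 4 already zero → sign 0
signature = (3, 1, 1)

Answer: (3, 1, 1)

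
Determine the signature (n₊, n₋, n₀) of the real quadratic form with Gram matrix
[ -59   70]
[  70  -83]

step 0: pivot -59 → sign −
step 1: pivot 3/59 → sign +
signature = (1, 1, 0)

Answer: (1, 1, 0)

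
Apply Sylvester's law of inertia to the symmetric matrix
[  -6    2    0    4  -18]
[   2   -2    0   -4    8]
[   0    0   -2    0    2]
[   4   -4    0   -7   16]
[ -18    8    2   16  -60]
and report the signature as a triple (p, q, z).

Answer: (1, 4, 0)

Derivation:
step 0: pivot -6 → sign −
step 1: pivot -4/3 → sign −
step 2: pivot -2 → sign −
step 3: pivot 1 → sign +
step 4: pivot -1 → sign −
signature = (1, 4, 0)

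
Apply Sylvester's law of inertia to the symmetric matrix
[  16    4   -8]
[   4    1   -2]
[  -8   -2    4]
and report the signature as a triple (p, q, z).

step 0: pivot 16 → sign +
step 1: row/col 1 already zero → sign 0
step 2: row/col 2 already zero → sign 0
signature = (1, 0, 2)

Answer: (1, 0, 2)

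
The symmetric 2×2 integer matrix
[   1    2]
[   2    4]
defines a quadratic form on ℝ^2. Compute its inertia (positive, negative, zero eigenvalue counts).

Answer: (1, 0, 1)

Derivation:
step 0: pivot 1 → sign +
step 1: row/col 1 already zero → sign 0
signature = (1, 0, 1)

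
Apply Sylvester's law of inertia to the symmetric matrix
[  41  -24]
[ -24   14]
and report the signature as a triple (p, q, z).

Answer: (1, 1, 0)

Derivation:
step 0: pivot 41 → sign +
step 1: pivot -2/41 → sign −
signature = (1, 1, 0)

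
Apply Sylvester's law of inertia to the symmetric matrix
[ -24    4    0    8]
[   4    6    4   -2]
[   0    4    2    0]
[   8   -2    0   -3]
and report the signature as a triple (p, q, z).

step 0: pivot -24 → sign −
step 1: pivot 20/3 → sign +
step 2: pivot -2/5 → sign −
step 3: row/col 3 already zero → sign 0
signature = (1, 2, 1)

Answer: (1, 2, 1)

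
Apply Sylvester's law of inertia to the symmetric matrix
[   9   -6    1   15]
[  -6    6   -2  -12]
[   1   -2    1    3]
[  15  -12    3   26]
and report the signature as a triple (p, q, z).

step 0: pivot 9 → sign +
step 1: pivot 2 → sign +
step 2: pivot -1 → sign −
step 3: row/col 3 already zero → sign 0
signature = (2, 1, 1)

Answer: (2, 1, 1)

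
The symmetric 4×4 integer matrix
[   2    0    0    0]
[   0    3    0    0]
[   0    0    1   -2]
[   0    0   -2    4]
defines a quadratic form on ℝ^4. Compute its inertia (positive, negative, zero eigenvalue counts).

step 0: pivot 2 → sign +
step 1: pivot 3 → sign +
step 2: pivot 1 → sign +
step 3: row/col 3 already zero → sign 0
signature = (3, 0, 1)

Answer: (3, 0, 1)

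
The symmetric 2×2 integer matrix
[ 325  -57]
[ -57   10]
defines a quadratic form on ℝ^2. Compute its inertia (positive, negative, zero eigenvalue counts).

step 0: pivot 325 → sign +
step 1: pivot 1/325 → sign +
signature = (2, 0, 0)

Answer: (2, 0, 0)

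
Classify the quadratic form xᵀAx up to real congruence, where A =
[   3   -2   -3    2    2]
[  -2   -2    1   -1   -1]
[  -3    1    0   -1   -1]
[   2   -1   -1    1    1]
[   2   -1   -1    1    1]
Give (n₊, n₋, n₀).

step 0: pivot 3 → sign +
step 1: pivot -10/3 → sign −
step 2: pivot -27/10 → sign −
step 3: row/col 3 already zero → sign 0
step 4: row/col 4 already zero → sign 0
signature = (1, 2, 2)

Answer: (1, 2, 2)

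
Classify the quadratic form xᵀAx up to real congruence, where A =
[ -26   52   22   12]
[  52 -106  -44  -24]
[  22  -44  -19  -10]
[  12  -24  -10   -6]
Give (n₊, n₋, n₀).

Answer: (0, 4, 0)

Derivation:
step 0: pivot -26 → sign −
step 1: pivot -2 → sign −
step 2: pivot -5/13 → sign −
step 3: pivot -2/5 → sign −
signature = (0, 4, 0)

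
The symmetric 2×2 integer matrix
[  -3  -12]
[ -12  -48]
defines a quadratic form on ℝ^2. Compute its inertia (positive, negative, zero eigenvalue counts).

step 0: pivot -3 → sign −
step 1: row/col 1 already zero → sign 0
signature = (0, 1, 1)

Answer: (0, 1, 1)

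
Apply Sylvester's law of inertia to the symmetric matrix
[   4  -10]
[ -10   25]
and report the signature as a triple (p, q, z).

Answer: (1, 0, 1)

Derivation:
step 0: pivot 4 → sign +
step 1: row/col 1 already zero → sign 0
signature = (1, 0, 1)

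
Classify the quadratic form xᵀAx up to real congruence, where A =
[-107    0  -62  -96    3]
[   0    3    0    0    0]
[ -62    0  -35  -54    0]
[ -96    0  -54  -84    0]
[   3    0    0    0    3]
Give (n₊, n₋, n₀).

step 0: pivot -107 → sign −
step 1: pivot 3 → sign +
step 2: pivot 99/107 → sign +
step 3: pivot -8/11 → sign −
step 4: row/col 4 already zero → sign 0
signature = (2, 2, 1)

Answer: (2, 2, 1)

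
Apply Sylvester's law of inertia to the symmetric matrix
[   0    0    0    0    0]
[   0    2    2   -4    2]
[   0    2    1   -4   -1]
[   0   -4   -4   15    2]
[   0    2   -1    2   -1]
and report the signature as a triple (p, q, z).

Answer: (3, 1, 1)

Derivation:
step 0: pivot 2 → sign +
step 1: pivot -1 → sign −
step 2: pivot 7 → sign +
step 3: pivot 6/7 → sign +
step 4: row/col 4 already zero → sign 0
signature = (3, 1, 1)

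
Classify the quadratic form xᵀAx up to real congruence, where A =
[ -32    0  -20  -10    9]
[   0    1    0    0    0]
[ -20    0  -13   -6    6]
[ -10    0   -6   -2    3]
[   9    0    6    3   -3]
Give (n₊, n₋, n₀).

step 0: pivot -32 → sign −
step 1: pivot 1 → sign +
step 2: pivot -1/2 → sign −
step 3: pivot 5/4 → sign +
step 4: pivot -3/10 → sign −
signature = (2, 3, 0)

Answer: (2, 3, 0)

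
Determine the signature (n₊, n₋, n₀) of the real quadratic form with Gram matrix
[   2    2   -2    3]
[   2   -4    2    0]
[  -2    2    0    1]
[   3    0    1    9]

Answer: (2, 1, 1)

Derivation:
step 0: pivot 2 → sign +
step 1: pivot -6 → sign −
step 2: pivot 2/3 → sign +
step 3: row/col 3 already zero → sign 0
signature = (2, 1, 1)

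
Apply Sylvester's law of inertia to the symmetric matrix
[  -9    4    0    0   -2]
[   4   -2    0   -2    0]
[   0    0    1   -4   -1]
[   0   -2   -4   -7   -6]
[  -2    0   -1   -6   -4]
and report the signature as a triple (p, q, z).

step 0: pivot -9 → sign −
step 1: pivot -2/9 → sign −
step 2: pivot 1 → sign +
step 3: pivot -5 → sign −
step 4: pivot -1/5 → sign −
signature = (1, 4, 0)

Answer: (1, 4, 0)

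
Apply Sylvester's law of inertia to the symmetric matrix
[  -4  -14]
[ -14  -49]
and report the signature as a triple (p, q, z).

step 0: pivot -4 → sign −
step 1: row/col 1 already zero → sign 0
signature = (0, 1, 1)

Answer: (0, 1, 1)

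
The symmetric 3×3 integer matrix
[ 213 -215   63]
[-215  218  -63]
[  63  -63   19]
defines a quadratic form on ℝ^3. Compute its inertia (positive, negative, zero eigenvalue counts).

Answer: (3, 0, 0)

Derivation:
step 0: pivot 213 → sign +
step 1: pivot 209/213 → sign +
step 2: pivot 2/209 → sign +
signature = (3, 0, 0)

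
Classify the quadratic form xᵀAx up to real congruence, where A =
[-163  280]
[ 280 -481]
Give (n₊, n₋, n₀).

Answer: (0, 2, 0)

Derivation:
step 0: pivot -163 → sign −
step 1: pivot -3/163 → sign −
signature = (0, 2, 0)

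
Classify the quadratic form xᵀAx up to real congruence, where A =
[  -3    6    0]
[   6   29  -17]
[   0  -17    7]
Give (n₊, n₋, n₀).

step 0: pivot -3 → sign −
step 1: pivot 41 → sign +
step 2: pivot -2/41 → sign −
signature = (1, 2, 0)

Answer: (1, 2, 0)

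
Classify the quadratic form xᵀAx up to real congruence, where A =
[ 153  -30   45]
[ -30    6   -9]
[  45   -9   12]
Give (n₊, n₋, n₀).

step 0: pivot 153 → sign +
step 1: pivot 2/17 → sign +
step 2: pivot -3/2 → sign −
signature = (2, 1, 0)

Answer: (2, 1, 0)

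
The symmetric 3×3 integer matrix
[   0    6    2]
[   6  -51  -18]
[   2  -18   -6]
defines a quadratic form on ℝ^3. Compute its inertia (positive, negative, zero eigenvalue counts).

Answer: (2, 1, 0)

Derivation:
step 0: pivot -51 → sign −
step 1: pivot 12/17 → sign +
step 2: pivot 1/3 → sign +
signature = (2, 1, 0)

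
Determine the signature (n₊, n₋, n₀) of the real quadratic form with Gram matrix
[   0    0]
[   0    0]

Answer: (0, 0, 2)

Derivation:
step 0: row/col 0 already zero → sign 0
step 1: row/col 1 already zero → sign 0
signature = (0, 0, 2)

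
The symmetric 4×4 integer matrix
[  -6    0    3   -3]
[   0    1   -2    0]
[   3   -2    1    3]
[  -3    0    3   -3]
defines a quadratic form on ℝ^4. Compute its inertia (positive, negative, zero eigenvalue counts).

step 0: pivot -6 → sign −
step 1: pivot 1 → sign +
step 2: pivot -3/2 → sign −
step 3: row/col 3 already zero → sign 0
signature = (1, 2, 1)

Answer: (1, 2, 1)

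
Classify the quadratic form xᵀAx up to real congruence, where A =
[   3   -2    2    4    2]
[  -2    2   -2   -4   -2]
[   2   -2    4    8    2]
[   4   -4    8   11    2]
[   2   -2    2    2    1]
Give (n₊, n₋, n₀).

step 0: pivot 3 → sign +
step 1: pivot 2/3 → sign +
step 2: pivot 2 → sign +
step 3: pivot -5 → sign −
step 4: pivot -1/5 → sign −
signature = (3, 2, 0)

Answer: (3, 2, 0)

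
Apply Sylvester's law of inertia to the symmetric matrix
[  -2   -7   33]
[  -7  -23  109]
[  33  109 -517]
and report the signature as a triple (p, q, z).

step 0: pivot -2 → sign −
step 1: pivot 3/2 → sign +
step 2: pivot -2/3 → sign −
signature = (1, 2, 0)

Answer: (1, 2, 0)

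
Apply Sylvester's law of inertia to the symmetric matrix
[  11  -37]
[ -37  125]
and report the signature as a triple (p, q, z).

Answer: (2, 0, 0)

Derivation:
step 0: pivot 11 → sign +
step 1: pivot 6/11 → sign +
signature = (2, 0, 0)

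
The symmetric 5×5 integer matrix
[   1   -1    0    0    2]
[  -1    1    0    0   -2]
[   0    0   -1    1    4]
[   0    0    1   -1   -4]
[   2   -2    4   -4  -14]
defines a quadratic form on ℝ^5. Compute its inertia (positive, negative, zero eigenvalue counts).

step 0: pivot 1 → sign +
step 1: pivot -1 → sign −
step 2: pivot -2 → sign −
step 3: row/col 3 already zero → sign 0
step 4: row/col 4 already zero → sign 0
signature = (1, 2, 2)

Answer: (1, 2, 2)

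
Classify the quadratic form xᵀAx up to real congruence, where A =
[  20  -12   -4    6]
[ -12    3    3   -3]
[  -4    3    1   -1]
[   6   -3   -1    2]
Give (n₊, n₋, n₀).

Answer: (2, 1, 1)

Derivation:
step 0: pivot 20 → sign +
step 1: pivot -21/5 → sign −
step 2: pivot 2/7 → sign +
step 3: row/col 3 already zero → sign 0
signature = (2, 1, 1)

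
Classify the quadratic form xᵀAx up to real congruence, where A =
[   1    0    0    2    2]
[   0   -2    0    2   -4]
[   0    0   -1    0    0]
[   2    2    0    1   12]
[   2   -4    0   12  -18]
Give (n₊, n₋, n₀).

Answer: (2, 3, 0)

Derivation:
step 0: pivot 1 → sign +
step 1: pivot -2 → sign −
step 2: pivot -1 → sign −
step 3: pivot -1 → sign −
step 4: pivot 2 → sign +
signature = (2, 3, 0)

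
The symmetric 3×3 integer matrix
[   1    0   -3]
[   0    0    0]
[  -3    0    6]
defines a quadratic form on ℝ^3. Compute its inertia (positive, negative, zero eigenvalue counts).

Answer: (1, 1, 1)

Derivation:
step 0: pivot 1 → sign +
step 1: pivot -3 → sign −
step 2: row/col 2 already zero → sign 0
signature = (1, 1, 1)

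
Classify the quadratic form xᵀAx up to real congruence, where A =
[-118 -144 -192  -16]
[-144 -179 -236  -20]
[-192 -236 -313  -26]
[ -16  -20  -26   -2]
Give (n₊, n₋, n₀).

step 0: pivot -118 → sign −
step 1: pivot -193/59 → sign −
step 2: pivot 55/193 → sign +
step 3: pivot -2/55 → sign −
signature = (1, 3, 0)

Answer: (1, 3, 0)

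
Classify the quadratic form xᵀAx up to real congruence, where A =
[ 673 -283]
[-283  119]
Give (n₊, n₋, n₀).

Answer: (1, 1, 0)

Derivation:
step 0: pivot 673 → sign +
step 1: pivot -2/673 → sign −
signature = (1, 1, 0)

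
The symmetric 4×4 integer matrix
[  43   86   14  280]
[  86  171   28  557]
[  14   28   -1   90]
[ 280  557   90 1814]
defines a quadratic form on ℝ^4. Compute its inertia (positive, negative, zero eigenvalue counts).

step 0: pivot 43 → sign +
step 1: pivot -1 → sign −
step 2: pivot -239/43 → sign −
step 3: pivot -3/239 → sign −
signature = (1, 3, 0)

Answer: (1, 3, 0)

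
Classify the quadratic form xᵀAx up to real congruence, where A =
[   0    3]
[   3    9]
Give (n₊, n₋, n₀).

Answer: (1, 1, 0)

Derivation:
step 0: pivot 9 → sign +
step 1: pivot -1 → sign −
signature = (1, 1, 0)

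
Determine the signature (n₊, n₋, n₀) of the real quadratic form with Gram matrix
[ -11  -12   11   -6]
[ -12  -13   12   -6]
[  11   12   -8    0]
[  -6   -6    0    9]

step 0: pivot -11 → sign −
step 1: pivot 1/11 → sign +
step 2: pivot 3 → sign +
step 3: pivot -3 → sign −
signature = (2, 2, 0)

Answer: (2, 2, 0)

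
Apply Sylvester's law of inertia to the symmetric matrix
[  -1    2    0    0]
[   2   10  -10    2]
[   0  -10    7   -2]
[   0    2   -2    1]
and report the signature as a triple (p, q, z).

Answer: (2, 2, 0)

Derivation:
step 0: pivot -1 → sign −
step 1: pivot 14 → sign +
step 2: pivot -1/7 → sign −
step 3: pivot 3 → sign +
signature = (2, 2, 0)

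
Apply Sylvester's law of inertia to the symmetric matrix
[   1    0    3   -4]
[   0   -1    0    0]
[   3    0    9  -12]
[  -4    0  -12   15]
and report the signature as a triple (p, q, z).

step 0: pivot 1 → sign +
step 1: pivot -1 → sign −
step 2: pivot -1 → sign −
step 3: row/col 3 already zero → sign 0
signature = (1, 2, 1)

Answer: (1, 2, 1)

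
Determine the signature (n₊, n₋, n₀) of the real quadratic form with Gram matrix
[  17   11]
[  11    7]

step 0: pivot 17 → sign +
step 1: pivot -2/17 → sign −
signature = (1, 1, 0)

Answer: (1, 1, 0)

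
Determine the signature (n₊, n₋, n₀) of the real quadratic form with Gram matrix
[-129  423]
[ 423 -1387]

step 0: pivot -129 → sign −
step 1: pivot 2/43 → sign +
signature = (1, 1, 0)

Answer: (1, 1, 0)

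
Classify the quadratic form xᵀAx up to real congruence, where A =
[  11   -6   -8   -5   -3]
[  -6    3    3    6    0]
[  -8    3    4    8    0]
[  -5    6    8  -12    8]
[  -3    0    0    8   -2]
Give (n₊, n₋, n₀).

step 0: pivot 11 → sign +
step 1: pivot -3/11 → sign −
step 2: pivot 5 → sign +
step 3: pivot -19/5 → sign −
step 4: pivot 6/19 → sign +
signature = (3, 2, 0)

Answer: (3, 2, 0)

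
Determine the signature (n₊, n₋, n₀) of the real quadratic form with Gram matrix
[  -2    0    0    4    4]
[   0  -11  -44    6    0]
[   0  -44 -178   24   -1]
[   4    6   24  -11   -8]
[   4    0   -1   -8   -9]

Answer: (1, 4, 0)

Derivation:
step 0: pivot -2 → sign −
step 1: pivot -11 → sign −
step 2: pivot -2 → sign −
step 3: pivot 3/11 → sign +
step 4: pivot -1/2 → sign −
signature = (1, 4, 0)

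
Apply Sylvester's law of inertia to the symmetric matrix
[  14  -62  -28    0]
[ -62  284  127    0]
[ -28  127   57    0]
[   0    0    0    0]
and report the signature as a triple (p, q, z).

step 0: pivot 14 → sign +
step 1: pivot 66/7 → sign +
step 2: pivot 1/22 → sign +
step 3: row/col 3 already zero → sign 0
signature = (3, 0, 1)

Answer: (3, 0, 1)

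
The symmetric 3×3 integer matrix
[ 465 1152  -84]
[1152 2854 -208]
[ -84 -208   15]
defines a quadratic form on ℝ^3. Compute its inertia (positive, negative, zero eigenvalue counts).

Answer: (2, 1, 0)

Derivation:
step 0: pivot 465 → sign +
step 1: pivot 2/155 → sign +
step 2: pivot -1 → sign −
signature = (2, 1, 0)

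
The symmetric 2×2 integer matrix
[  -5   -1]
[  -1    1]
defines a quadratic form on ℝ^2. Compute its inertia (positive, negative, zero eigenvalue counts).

step 0: pivot -5 → sign −
step 1: pivot 6/5 → sign +
signature = (1, 1, 0)

Answer: (1, 1, 0)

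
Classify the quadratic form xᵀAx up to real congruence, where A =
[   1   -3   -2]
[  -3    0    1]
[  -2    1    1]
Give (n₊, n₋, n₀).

Answer: (1, 2, 0)

Derivation:
step 0: pivot 1 → sign +
step 1: pivot -9 → sign −
step 2: pivot -2/9 → sign −
signature = (1, 2, 0)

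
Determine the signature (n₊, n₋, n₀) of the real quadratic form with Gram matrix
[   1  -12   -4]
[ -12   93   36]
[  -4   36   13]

Answer: (1, 2, 0)

Derivation:
step 0: pivot 1 → sign +
step 1: pivot -51 → sign −
step 2: pivot -3/17 → sign −
signature = (1, 2, 0)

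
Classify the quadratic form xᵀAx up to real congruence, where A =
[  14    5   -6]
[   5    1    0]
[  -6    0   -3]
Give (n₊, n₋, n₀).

step 0: pivot 14 → sign +
step 1: pivot -11/14 → sign −
step 2: pivot 3/11 → sign +
signature = (2, 1, 0)

Answer: (2, 1, 0)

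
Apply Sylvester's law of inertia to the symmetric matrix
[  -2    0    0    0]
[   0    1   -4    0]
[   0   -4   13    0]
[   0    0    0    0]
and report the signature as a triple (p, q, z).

Answer: (1, 2, 1)

Derivation:
step 0: pivot -2 → sign −
step 1: pivot 1 → sign +
step 2: pivot -3 → sign −
step 3: row/col 3 already zero → sign 0
signature = (1, 2, 1)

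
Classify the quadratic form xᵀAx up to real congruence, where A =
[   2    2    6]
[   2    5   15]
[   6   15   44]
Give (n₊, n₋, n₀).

step 0: pivot 2 → sign +
step 1: pivot 3 → sign +
step 2: pivot -1 → sign −
signature = (2, 1, 0)

Answer: (2, 1, 0)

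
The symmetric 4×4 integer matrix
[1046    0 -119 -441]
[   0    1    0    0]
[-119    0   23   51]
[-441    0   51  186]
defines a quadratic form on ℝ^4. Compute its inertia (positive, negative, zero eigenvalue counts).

step 0: pivot 1046 → sign +
step 1: pivot 1 → sign +
step 2: pivot 9897/1046 → sign +
step 3: pivot -3/3299 → sign −
signature = (3, 1, 0)

Answer: (3, 1, 0)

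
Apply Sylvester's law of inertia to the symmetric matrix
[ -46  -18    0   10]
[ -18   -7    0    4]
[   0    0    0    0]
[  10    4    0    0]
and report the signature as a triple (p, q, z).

Answer: (2, 1, 1)

Derivation:
step 0: pivot -46 → sign −
step 1: pivot 1/23 → sign +
step 2: pivot 2 → sign +
step 3: row/col 3 already zero → sign 0
signature = (2, 1, 1)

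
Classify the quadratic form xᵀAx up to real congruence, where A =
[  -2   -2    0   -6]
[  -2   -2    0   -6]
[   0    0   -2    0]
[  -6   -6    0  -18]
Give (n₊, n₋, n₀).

Answer: (0, 2, 2)

Derivation:
step 0: pivot -2 → sign −
step 1: pivot -2 → sign −
step 2: row/col 2 already zero → sign 0
step 3: row/col 3 already zero → sign 0
signature = (0, 2, 2)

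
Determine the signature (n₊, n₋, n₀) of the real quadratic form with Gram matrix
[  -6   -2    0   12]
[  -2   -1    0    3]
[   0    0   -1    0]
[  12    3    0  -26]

step 0: pivot -6 → sign −
step 1: pivot -1/3 → sign −
step 2: pivot -1 → sign −
step 3: pivot 1 → sign +
signature = (1, 3, 0)

Answer: (1, 3, 0)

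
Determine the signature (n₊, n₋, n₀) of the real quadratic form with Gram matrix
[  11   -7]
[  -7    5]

Answer: (2, 0, 0)

Derivation:
step 0: pivot 11 → sign +
step 1: pivot 6/11 → sign +
signature = (2, 0, 0)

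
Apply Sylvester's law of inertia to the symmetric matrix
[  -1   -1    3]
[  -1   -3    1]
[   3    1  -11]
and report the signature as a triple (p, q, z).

Answer: (0, 2, 1)

Derivation:
step 0: pivot -1 → sign −
step 1: pivot -2 → sign −
step 2: row/col 2 already zero → sign 0
signature = (0, 2, 1)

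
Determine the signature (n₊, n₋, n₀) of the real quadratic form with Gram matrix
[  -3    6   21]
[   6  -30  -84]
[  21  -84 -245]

Answer: (0, 2, 1)

Derivation:
step 0: pivot -3 → sign −
step 1: pivot -18 → sign −
step 2: row/col 2 already zero → sign 0
signature = (0, 2, 1)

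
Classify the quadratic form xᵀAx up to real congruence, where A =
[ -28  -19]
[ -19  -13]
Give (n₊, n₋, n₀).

step 0: pivot -28 → sign −
step 1: pivot -3/28 → sign −
signature = (0, 2, 0)

Answer: (0, 2, 0)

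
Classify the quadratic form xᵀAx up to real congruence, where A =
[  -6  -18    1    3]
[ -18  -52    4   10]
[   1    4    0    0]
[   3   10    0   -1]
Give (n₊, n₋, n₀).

Answer: (1, 2, 1)

Derivation:
step 0: pivot -6 → sign −
step 1: pivot 2 → sign +
step 2: pivot -1/3 → sign −
step 3: row/col 3 already zero → sign 0
signature = (1, 2, 1)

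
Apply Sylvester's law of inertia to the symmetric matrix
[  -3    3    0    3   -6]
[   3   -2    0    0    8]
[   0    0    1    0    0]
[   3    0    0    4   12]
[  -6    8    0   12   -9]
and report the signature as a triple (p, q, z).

step 0: pivot -3 → sign −
step 1: pivot 1 → sign +
step 2: pivot 1 → sign +
step 3: pivot -2 → sign −
step 4: pivot -1 → sign −
signature = (2, 3, 0)

Answer: (2, 3, 0)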